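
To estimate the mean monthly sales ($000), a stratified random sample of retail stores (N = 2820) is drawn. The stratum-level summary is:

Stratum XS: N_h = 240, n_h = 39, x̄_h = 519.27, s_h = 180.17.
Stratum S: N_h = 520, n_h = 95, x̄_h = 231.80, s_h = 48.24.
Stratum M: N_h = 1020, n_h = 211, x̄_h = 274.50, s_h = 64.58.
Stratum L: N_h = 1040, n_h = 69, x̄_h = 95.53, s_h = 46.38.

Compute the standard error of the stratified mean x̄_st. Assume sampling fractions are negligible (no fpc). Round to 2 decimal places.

V̂(x̄_st) = Σ W_h² s_h²/n_h, with W_h = N_h/N and N = 2820:
  stratum XS: (240/2820)²·180.17²/39 = 6.02871
  stratum S: (520/2820)²·48.24²/95 = 0.832913
  stratum M: (1020/2820)²·64.58²/211 = 2.58592
  stratum L: (1040/2820)²·46.38²/69 = 4.24015
V̂(x̄_st) = 13.6877
SE(x̄_st) = √13.6877 = 3.69969

SE(x̄_st) ≈ 3.70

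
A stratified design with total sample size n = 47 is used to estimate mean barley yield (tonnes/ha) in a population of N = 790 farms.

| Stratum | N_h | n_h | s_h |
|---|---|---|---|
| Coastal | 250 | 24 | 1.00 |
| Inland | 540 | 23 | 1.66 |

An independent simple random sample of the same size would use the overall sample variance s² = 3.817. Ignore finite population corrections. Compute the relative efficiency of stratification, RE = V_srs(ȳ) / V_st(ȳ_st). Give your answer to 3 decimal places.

V̂(ȳ_st) = Σ W_h² s_h²/n_h, with W_h = N_h/N and N = 790:
  stratum Coastal: (250/790)²·1.00²/24 = 0.00417268
  stratum Inland: (540/790)²·1.66²/23 = 0.0559786
V_st = 0.0601512
V_srs = s²/n = 3.817/47 = 0.0812128
Relative efficiency = V_srs / V_st = 0.0812128/0.0601512 = 1.3501

RE ≈ 1.350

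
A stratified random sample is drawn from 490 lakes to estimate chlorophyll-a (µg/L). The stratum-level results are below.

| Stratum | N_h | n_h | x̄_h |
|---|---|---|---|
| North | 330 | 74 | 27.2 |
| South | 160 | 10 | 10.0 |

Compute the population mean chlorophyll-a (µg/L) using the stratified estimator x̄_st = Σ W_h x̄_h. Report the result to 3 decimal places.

N = Σ N_h = 490. Stratum weights W_h = N_h/N.
x̄_st = (330·27.2 + 160·10.0) / 490 = 21.58367

x̄_st ≈ 21.584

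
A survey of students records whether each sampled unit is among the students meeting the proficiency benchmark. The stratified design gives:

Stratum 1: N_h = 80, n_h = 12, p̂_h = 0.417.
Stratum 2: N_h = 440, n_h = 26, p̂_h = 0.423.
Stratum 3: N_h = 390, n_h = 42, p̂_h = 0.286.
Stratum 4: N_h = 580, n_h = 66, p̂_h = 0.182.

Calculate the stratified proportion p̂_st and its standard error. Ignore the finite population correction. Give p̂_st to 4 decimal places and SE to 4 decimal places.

N = 1490; stratum weights W_h = N_h/N.
p̂_st = Σ W_h p̂_h = (80·0.417 + 440·0.423 + 390·0.286 + 580·0.182)/1490 = 0.29301
V̂(p̂_st) = Σ W_h² p̂_h(1−p̂_h)/(n_h−1):
  stratum 1: (80/1490)²·0.417·0.583/11 = 6.37117e-05
  stratum 2: (440/1490)²·0.423·0.577/25 = 0.000851352
  stratum 3: (390/1490)²·0.286·0.714/41 = 0.000341222
  stratum 4: (580/1490)²·0.182·0.818/65 = 0.000347052
V̂(p̂_st) = 0.00160334; SE = √V̂ = 0.0400417

p̂_st ≈ 0.2930, SE ≈ 0.0400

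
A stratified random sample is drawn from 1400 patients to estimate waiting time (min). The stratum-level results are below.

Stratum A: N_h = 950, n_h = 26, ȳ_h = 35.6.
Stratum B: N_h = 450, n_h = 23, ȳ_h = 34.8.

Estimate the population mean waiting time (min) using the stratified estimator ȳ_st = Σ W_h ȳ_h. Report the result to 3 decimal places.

N = Σ N_h = 1400. Stratum weights W_h = N_h/N.
ȳ_st = (950·35.6 + 450·34.8) / 1400 = 35.34286

ȳ_st ≈ 35.343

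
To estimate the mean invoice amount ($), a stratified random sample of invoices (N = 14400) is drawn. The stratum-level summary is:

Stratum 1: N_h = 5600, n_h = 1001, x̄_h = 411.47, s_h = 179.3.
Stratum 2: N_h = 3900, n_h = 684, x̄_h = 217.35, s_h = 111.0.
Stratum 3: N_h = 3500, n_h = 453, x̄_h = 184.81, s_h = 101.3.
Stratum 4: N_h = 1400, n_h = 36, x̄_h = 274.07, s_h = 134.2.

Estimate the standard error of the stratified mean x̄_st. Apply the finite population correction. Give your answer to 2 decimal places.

V̂(x̄_st) = Σ W_h² (1 − n_h/N_h) s_h²/n_h, with W_h = N_h/N and N = 14400:
  stratum 1: (5600/14400)²·(1 − 1001/5600)·179.3²/1001 = 3.9889
  stratum 2: (3900/14400)²·(1 − 684/3900)·111.0²/684 = 1.08955
  stratum 3: (3500/14400)²·(1 − 453/3500)·101.3²/453 = 1.16503
  stratum 4: (1400/14400)²·(1 − 36/1400)·134.2²/36 = 4.60702
V̂(x̄_st) = 10.8505
SE(x̄_st) = √10.8505 = 3.29401

SE(x̄_st) ≈ 3.29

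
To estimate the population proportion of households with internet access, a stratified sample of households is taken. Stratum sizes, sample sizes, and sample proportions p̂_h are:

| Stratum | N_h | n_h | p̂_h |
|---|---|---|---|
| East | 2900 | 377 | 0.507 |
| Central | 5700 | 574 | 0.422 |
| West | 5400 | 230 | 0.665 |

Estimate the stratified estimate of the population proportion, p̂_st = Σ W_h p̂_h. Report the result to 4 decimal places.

N = 14000; stratum weights W_h = N_h/N.
p̂_st = Σ W_h p̂_h = (2900·0.507 + 5700·0.422 + 5400·0.665)/14000 = 0.53334

p̂_st ≈ 0.5333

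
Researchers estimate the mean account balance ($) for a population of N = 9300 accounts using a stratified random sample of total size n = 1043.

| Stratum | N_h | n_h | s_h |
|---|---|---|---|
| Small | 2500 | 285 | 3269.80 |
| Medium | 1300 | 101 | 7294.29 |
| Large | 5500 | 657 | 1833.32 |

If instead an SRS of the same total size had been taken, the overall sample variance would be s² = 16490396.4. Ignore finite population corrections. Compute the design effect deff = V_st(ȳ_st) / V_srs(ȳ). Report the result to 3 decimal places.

deff ≈ 0.936

V̂(ȳ_st) = Σ W_h² s_h²/n_h, with W_h = N_h/N and N = 9300:
  stratum Small: (2500/9300)²·3269.80²/285 = 2710.89
  stratum Medium: (1300/9300)²·7294.29²/101 = 10293.6
  stratum Large: (5500/9300)²·1833.32²/657 = 1789.25
V_st = 14793.7
V_srs = s²/n = 16490396.4/1043 = 15810.5
deff = V_st / V_srs = 14793.7/15810.5 = 0.9357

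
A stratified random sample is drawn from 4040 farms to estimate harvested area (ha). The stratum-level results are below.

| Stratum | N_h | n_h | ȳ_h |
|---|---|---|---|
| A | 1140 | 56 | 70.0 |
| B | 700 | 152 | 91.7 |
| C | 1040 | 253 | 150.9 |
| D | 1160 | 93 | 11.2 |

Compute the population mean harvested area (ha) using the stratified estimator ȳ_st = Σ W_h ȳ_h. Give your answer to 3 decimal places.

ȳ_st ≈ 77.702

N = Σ N_h = 4040. Stratum weights W_h = N_h/N.
ȳ_st = (1140·70.0 + 700·91.7 + 1040·150.9 + 1160·11.2) / 4040 = 77.70248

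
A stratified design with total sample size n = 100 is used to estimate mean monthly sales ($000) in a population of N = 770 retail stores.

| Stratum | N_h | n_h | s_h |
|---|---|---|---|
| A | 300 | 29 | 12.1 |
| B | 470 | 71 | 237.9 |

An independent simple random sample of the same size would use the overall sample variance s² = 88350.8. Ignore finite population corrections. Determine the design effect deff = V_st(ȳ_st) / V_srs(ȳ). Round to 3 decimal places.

V̂(ȳ_st) = Σ W_h² s_h²/n_h, with W_h = N_h/N and N = 770:
  stratum A: (300/770)²·12.1²/29 = 0.766362
  stratum B: (470/770)²·237.9²/71 = 296.992
V_st = 297.758
V_srs = s²/n = 88350.8/100 = 883.508
deff = V_st / V_srs = 297.758/883.508 = 0.3370

deff ≈ 0.337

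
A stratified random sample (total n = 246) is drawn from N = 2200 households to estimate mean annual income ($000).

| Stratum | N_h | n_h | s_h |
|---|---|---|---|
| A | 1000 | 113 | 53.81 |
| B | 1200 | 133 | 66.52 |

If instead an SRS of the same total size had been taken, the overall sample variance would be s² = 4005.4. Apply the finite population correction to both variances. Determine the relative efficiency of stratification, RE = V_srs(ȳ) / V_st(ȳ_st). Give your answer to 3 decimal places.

RE ≈ 1.071

V̂(ȳ_st) = Σ W_h² (1 − n_h/N_h) s_h²/n_h, with W_h = N_h/N and N = 2200:
  stratum A: (1000/2200)²·(1 − 113/1000)·53.81²/113 = 4.69598
  stratum B: (1200/2200)²·(1 − 133/1200)·66.52²/133 = 8.80143
V_st = 13.4974
V_srs = (1 − 246/2200)·4005.4/246 = 14.4615
Relative efficiency = V_srs / V_st = 14.4615/13.4974 = 1.0714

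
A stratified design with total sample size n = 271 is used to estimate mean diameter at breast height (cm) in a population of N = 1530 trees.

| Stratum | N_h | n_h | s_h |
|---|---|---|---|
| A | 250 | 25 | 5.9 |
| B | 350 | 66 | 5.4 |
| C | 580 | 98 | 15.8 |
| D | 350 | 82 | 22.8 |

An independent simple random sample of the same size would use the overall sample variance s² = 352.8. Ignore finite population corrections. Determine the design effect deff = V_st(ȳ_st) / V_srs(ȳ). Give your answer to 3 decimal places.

deff ≈ 0.582

V̂(ȳ_st) = Σ W_h² s_h²/n_h, with W_h = N_h/N and N = 1530:
  stratum A: (250/1530)²·5.9²/25 = 0.0371759
  stratum B: (350/1530)²·5.4²/66 = 0.0231205
  stratum C: (580/1530)²·15.8²/98 = 0.366068
  stratum D: (350/1530)²·22.8²/82 = 0.331749
V_st = 0.758112
V_srs = s²/n = 352.8/271 = 1.30185
deff = V_st / V_srs = 0.758112/1.30185 = 0.5823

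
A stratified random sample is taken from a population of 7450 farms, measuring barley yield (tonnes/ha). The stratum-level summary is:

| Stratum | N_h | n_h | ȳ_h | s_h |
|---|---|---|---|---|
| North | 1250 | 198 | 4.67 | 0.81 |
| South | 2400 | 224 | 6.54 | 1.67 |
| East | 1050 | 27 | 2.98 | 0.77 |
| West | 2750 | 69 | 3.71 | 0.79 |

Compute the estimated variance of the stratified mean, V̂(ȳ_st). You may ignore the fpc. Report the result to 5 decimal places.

V̂(ȳ_st) ≈ 0.00305

V̂(ȳ_st) = Σ W_h² s_h²/n_h, with W_h = N_h/N and N = 7450:
  stratum North: (1250/7450)²·0.81²/198 = 9.32851e-05
  stratum South: (2400/7450)²·1.67²/224 = 0.0012921
  stratum East: (1050/7450)²·0.77²/27 = 0.000436198
  stratum West: (2750/7450)²·0.79²/69 = 0.00123242
V̂(ȳ_st) = 0.003054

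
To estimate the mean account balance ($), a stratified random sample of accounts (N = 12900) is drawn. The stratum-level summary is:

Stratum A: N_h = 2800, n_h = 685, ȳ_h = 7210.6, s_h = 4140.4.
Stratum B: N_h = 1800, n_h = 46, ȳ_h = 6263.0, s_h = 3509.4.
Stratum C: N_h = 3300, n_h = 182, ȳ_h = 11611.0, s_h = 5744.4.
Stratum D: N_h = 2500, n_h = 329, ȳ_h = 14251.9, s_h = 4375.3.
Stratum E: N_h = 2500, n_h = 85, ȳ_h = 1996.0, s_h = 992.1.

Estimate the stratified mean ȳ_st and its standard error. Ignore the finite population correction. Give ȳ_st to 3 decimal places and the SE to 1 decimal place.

ȳ_st ≈ 8558.072, SE ≈ 144.5

ȳ_st = Σ W_h ȳ_h = (2800·7210.6 + 1800·6263.0 + 3300·11611.0 + 2500·14251.9 + 2500·1996.0)/12900 = 8558.07209
V̂(ȳ_st) = Σ W_h² s_h²/n_h, with W_h = N_h/N and N = 12900:
  stratum A: (2800/12900)²·4140.4²/685 = 1179.05
  stratum B: (1800/12900)²·3509.4²/46 = 5212.83
  stratum C: (3300/12900)²·5744.4²/182 = 11865
  stratum D: (2500/12900)²·4375.3²/329 = 2185.35
  stratum E: (2500/12900)²·992.1²/85 = 434.903
V̂(ȳ_st) = 20877.1
SE(ȳ_st) = √20877.1 = 144.489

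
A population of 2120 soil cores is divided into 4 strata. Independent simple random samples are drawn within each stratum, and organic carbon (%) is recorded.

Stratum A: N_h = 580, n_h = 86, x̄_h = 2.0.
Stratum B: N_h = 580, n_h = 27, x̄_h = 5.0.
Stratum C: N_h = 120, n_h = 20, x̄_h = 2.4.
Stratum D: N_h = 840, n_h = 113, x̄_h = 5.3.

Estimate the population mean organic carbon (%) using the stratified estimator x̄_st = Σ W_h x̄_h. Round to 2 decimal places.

x̄_st ≈ 4.15

N = Σ N_h = 2120. Stratum weights W_h = N_h/N.
x̄_st = (580·2.0 + 580·5.0 + 120·2.4 + 840·5.3) / 2120 = 4.1509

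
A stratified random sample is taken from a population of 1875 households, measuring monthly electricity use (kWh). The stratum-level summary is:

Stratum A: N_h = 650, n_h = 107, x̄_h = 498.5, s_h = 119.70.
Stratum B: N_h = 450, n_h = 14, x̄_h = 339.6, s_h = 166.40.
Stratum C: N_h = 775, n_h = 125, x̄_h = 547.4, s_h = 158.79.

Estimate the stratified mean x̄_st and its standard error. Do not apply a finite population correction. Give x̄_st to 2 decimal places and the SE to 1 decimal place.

x̄_st ≈ 480.58, SE ≈ 12.8

x̄_st = Σ W_h x̄_h = (650·498.5 + 450·339.6 + 775·547.4)/1875 = 480.57600
V̂(x̄_st) = Σ W_h² s_h²/n_h, with W_h = N_h/N and N = 1875:
  stratum A: (650/1875)²·119.70²/107 = 16.0927
  stratum B: (450/1875)²·166.40²/14 = 113.92
  stratum C: (775/1875)²·158.79²/125 = 34.4617
V̂(x̄_st) = 164.475
SE(x̄_st) = √164.475 = 12.8248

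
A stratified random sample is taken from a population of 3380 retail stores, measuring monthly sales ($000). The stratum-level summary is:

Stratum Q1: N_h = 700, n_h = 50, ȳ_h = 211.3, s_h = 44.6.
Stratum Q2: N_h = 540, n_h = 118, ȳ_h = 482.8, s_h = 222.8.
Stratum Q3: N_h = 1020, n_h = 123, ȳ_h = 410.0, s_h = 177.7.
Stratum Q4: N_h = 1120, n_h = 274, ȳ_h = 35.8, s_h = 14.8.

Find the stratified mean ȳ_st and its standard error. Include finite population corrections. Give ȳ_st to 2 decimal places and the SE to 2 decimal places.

ȳ_st ≈ 256.48, SE ≈ 5.53

ȳ_st = Σ W_h ȳ_h = (700·211.3 + 540·482.8 + 1020·410.0 + 1120·35.8)/3380 = 256.48462
V̂(ȳ_st) = Σ W_h² (1 − n_h/N_h) s_h²/n_h, with W_h = N_h/N and N = 3380:
  stratum Q1: (700/3380)²·(1 − 50/700)·44.6²/50 = 1.58445
  stratum Q2: (540/3380)²·(1 − 118/540)·222.8²/118 = 8.39114
  stratum Q3: (1020/3380)²·(1 − 123/1020)·177.7²/123 = 20.5603
  stratum Q4: (1120/3380)²·(1 − 274/1120)·14.8²/274 = 0.0663022
V̂(ȳ_st) = 30.6022
SE(ȳ_st) = √30.6022 = 5.53192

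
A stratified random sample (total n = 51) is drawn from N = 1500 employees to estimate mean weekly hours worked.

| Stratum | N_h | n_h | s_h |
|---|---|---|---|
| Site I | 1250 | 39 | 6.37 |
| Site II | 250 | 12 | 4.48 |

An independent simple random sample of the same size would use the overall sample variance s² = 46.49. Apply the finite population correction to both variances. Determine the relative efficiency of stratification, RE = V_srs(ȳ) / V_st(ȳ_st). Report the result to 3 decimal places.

RE ≈ 1.183

V̂(ȳ_st) = Σ W_h² (1 − n_h/N_h) s_h²/n_h, with W_h = N_h/N and N = 1500:
  stratum Site I: (1250/1500)²·(1 − 39/1250)·6.37²/39 = 0.69998
  stratum Site II: (250/1500)²·(1 − 12/250)·4.48²/12 = 0.0442292
V_st = 0.74421
V_srs = (1 − 51/1500)·46.49/51 = 0.880575
Relative efficiency = V_srs / V_st = 0.880575/0.74421 = 1.1832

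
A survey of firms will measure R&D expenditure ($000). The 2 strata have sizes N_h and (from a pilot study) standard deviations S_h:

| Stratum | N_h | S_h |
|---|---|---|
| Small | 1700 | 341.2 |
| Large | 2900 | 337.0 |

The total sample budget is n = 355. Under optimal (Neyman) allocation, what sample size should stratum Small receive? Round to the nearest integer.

132

Neyman allocation: n_h = n · N_h S_h / Σ N_i S_i, with n = 355.
  stratum Small: N_h·S_h = 1700·341.2 = 580040.00
  stratum Large: N_h·S_h = 2900·337.0 = 977300.00
Σ N_h S_h = 1557340.00
n for stratum Small = 355·580040.00/1557340.00 = 132.222 → 132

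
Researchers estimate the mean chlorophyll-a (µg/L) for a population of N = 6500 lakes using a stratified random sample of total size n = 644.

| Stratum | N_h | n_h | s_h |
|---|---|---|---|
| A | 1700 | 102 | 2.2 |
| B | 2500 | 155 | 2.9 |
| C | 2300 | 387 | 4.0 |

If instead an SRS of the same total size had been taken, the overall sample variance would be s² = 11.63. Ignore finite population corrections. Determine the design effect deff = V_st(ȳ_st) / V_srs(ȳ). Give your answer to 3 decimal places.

deff ≈ 0.911

V̂(ȳ_st) = Σ W_h² s_h²/n_h, with W_h = N_h/N and N = 6500:
  stratum A: (1700/6500)²·2.2²/102 = 0.00324576
  stratum B: (2500/6500)²·2.9²/155 = 0.00802634
  stratum C: (2300/6500)²·4.0²/387 = 0.00517652
V_st = 0.0164486
V_srs = s²/n = 11.63/644 = 0.018059
deff = V_st / V_srs = 0.0164486/0.018059 = 0.9108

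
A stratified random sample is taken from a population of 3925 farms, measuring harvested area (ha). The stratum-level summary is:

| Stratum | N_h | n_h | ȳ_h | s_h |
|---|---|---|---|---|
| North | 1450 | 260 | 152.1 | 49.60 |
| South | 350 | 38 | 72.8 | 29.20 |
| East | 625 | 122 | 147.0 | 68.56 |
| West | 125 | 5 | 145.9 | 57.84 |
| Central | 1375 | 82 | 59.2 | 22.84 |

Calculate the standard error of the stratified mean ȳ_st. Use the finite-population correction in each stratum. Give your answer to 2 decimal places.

SE(ȳ_st) ≈ 1.84

V̂(ȳ_st) = Σ W_h² (1 − n_h/N_h) s_h²/n_h, with W_h = N_h/N and N = 3925:
  stratum North: (1450/3925)²·(1 − 260/1450)·49.60²/260 = 1.0598
  stratum South: (350/3925)²·(1 − 38/350)·29.20²/38 = 0.159047
  stratum East: (625/3925)²·(1 − 122/625)·68.56²/122 = 0.786232
  stratum West: (125/3925)²·(1 − 5/125)·57.84²/5 = 0.651476
  stratum Central: (1375/3925)²·(1 − 82/1375)·22.84²/82 = 0.734176
V̂(ȳ_st) = 3.39073
SE(ȳ_st) = √3.39073 = 1.84139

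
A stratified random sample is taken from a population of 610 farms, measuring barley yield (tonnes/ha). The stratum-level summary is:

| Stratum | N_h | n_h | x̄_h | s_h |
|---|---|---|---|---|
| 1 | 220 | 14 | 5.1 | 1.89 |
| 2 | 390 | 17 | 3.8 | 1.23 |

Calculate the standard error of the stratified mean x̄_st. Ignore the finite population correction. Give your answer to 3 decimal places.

V̂(x̄_st) = Σ W_h² s_h²/n_h, with W_h = N_h/N and N = 610:
  stratum 1: (220/610)²·1.89²/14 = 0.033188
  stratum 2: (390/610)²·1.23²/17 = 0.0363773
V̂(x̄_st) = 0.0695653
SE(x̄_st) = √0.0695653 = 0.263752

SE(x̄_st) ≈ 0.264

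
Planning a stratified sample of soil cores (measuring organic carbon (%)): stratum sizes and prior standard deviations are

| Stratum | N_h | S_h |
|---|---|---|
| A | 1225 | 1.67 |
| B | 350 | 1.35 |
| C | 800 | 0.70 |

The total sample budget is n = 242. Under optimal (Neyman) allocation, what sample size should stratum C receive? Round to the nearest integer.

44

Neyman allocation: n_h = n · N_h S_h / Σ N_i S_i, with n = 242.
  stratum A: N_h·S_h = 1225·1.67 = 2045.75
  stratum B: N_h·S_h = 350·1.35 = 472.50
  stratum C: N_h·S_h = 800·0.70 = 560.00
Σ N_h S_h = 3078.25
n for stratum C = 242·560.00/3078.25 = 44.025 → 44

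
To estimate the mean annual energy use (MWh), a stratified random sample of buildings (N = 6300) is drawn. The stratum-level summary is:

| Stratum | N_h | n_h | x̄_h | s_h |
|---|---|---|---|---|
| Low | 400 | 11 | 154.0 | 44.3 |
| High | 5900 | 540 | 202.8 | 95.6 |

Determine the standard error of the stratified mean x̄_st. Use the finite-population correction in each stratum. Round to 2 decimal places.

SE(x̄_st) ≈ 3.77

V̂(x̄_st) = Σ W_h² (1 − n_h/N_h) s_h²/n_h, with W_h = N_h/N and N = 6300:
  stratum Low: (400/6300)²·(1 − 11/400)·44.3²/11 = 0.699428
  stratum High: (5900/6300)²·(1 − 540/5900)·95.6²/540 = 13.4852
V̂(x̄_st) = 14.1846
SE(x̄_st) = √14.1846 = 3.76625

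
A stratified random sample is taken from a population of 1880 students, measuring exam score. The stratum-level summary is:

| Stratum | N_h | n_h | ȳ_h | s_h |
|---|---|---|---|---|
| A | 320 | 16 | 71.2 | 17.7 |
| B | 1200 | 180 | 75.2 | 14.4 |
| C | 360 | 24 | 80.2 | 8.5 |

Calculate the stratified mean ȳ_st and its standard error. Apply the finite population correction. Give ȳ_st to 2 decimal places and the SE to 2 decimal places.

ȳ_st = Σ W_h ȳ_h = (320·71.2 + 1200·75.2 + 360·80.2)/1880 = 75.47660
V̂(ȳ_st) = Σ W_h² (1 − n_h/N_h) s_h²/n_h, with W_h = N_h/N and N = 1880:
  stratum A: (320/1880)²·(1 − 16/320)·17.7²/16 = 0.538933
  stratum B: (1200/1880)²·(1 − 180/1200)·14.4²/180 = 0.39895
  stratum C: (360/1880)²·(1 − 24/360)·8.5²/24 = 0.103027
V̂(ȳ_st) = 1.04091
SE(ȳ_st) = √1.04091 = 1.02025

ȳ_st ≈ 75.48, SE ≈ 1.02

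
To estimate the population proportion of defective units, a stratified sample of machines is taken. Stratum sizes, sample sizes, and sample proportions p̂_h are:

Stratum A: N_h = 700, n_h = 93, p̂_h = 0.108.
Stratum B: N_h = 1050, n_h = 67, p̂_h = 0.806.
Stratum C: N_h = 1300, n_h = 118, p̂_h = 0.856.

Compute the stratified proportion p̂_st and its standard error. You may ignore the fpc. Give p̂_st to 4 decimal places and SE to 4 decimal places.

p̂_st ≈ 0.6671, SE ≈ 0.0230

N = 3050; stratum weights W_h = N_h/N.
p̂_st = Σ W_h p̂_h = (700·0.108 + 1050·0.806 + 1300·0.856)/3050 = 0.66711
V̂(p̂_st) = Σ W_h² p̂_h(1−p̂_h)/(n_h−1):
  stratum A: (700/3050)²·0.108·0.892/92 = 5.51566e-05
  stratum B: (1050/3050)²·0.806·0.194/66 = 0.000280784
  stratum C: (1300/3050)²·0.856·0.144/117 = 0.000191398
V̂(p̂_st) = 0.000527338; SE = √V̂ = 0.0229638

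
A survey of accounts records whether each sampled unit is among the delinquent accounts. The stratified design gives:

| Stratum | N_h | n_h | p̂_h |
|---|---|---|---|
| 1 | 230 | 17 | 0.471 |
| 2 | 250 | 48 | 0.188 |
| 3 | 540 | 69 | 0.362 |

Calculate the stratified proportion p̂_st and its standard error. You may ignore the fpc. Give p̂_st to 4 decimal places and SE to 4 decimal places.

N = 1020; stratum weights W_h = N_h/N.
p̂_st = Σ W_h p̂_h = (230·0.471 + 250·0.188 + 540·0.362)/1020 = 0.34393
V̂(p̂_st) = Σ W_h² p̂_h(1−p̂_h)/(n_h−1):
  stratum 1: (230/1020)²·0.471·0.529/16 = 0.000791793
  stratum 2: (250/1020)²·0.188·0.812/47 = 0.000195117
  stratum 3: (540/1020)²·0.362·0.638/68 = 0.000951935
V̂(p̂_st) = 0.00193885; SE = √V̂ = 0.0440323

p̂_st ≈ 0.3439, SE ≈ 0.0440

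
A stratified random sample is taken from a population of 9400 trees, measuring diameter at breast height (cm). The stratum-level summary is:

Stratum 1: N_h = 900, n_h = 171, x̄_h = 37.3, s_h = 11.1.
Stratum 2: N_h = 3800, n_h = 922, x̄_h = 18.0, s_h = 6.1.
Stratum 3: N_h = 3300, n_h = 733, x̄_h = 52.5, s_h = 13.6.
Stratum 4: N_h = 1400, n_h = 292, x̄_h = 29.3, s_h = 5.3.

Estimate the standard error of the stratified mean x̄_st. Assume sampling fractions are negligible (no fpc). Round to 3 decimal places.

V̂(x̄_st) = Σ W_h² s_h²/n_h, with W_h = N_h/N and N = 9400:
  stratum 1: (900/9400)²·11.1²/171 = 0.0066051
  stratum 2: (3800/9400)²·6.1²/922 = 0.00659539
  stratum 3: (3300/9400)²·13.6²/733 = 0.031099
  stratum 4: (1400/9400)²·5.3²/292 = 0.00213388
V̂(x̄_st) = 0.0464333
SE(x̄_st) = √0.0464333 = 0.215484

SE(x̄_st) ≈ 0.215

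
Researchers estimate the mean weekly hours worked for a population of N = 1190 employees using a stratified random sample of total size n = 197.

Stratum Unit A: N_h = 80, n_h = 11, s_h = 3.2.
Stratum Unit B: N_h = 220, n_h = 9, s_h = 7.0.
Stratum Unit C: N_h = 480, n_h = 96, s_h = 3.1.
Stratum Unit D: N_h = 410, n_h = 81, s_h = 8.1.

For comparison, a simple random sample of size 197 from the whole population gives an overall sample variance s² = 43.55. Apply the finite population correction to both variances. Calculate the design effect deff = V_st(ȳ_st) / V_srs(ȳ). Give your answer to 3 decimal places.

V̂(ȳ_st) = Σ W_h² (1 − n_h/N_h) s_h²/n_h, with W_h = N_h/N and N = 1190:
  stratum Unit A: (80/1190)²·(1 − 11/80)·3.2²/11 = 0.00362871
  stratum Unit B: (220/1190)²·(1 − 9/220)·7.0²/9 = 0.17847
  stratum Unit C: (480/1190)²·(1 − 96/480)·3.1²/96 = 0.0130296
  stratum Unit D: (410/1190)²·(1 − 81/410)·8.1²/81 = 0.0771562
V_st = 0.272284
V_srs = (1 − 197/1190)·43.55/197 = 0.184469
deff = V_st / V_srs = 0.272284/0.184469 = 1.4760

deff ≈ 1.476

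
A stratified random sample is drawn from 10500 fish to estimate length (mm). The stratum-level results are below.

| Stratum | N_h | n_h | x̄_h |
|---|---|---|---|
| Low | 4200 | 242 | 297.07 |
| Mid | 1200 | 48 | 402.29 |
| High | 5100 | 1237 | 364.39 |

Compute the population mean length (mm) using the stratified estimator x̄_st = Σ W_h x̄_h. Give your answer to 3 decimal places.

N = Σ N_h = 10500. Stratum weights W_h = N_h/N.
x̄_st = (4200·297.07 + 1200·402.29 + 5100·364.39) / 10500 = 341.79343

x̄_st ≈ 341.793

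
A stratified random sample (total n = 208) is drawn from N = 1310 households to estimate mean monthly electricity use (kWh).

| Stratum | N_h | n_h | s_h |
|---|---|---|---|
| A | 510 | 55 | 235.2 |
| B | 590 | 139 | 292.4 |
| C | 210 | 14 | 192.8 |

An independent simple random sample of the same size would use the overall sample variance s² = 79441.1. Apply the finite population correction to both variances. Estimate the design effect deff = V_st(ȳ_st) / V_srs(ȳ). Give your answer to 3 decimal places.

deff ≈ 0.918

V̂(ȳ_st) = Σ W_h² (1 − n_h/N_h) s_h²/n_h, with W_h = N_h/N and N = 1310:
  stratum A: (510/1310)²·(1 − 55/510)·235.2²/55 = 136.004
  stratum B: (590/1310)²·(1 − 139/590)·292.4²/139 = 95.3731
  stratum C: (210/1310)²·(1 − 14/210)·192.8²/14 = 63.6823
V_st = 295.059
V_srs = (1 − 208/1310)·79441.1/208 = 321.286
deff = V_st / V_srs = 295.059/321.286 = 0.9184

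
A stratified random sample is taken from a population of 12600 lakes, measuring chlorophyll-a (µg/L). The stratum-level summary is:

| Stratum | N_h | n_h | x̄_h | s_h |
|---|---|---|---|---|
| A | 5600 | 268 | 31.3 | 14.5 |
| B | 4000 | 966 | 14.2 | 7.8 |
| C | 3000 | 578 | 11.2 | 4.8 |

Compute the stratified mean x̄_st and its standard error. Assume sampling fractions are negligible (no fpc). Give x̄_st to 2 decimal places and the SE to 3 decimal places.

x̄_st = Σ W_h x̄_h = (5600·31.3 + 4000·14.2 + 3000·11.2)/12600 = 21.08571
V̂(x̄_st) = Σ W_h² s_h²/n_h, with W_h = N_h/N and N = 12600:
  stratum A: (5600/12600)²·14.5²/268 = 0.154966
  stratum B: (4000/12600)²·7.8²/966 = 0.00634733
  stratum C: (3000/12600)²·4.8²/578 = 0.00225973
V̂(x̄_st) = 0.163573
SE(x̄_st) = √0.163573 = 0.404442

x̄_st ≈ 21.09, SE ≈ 0.404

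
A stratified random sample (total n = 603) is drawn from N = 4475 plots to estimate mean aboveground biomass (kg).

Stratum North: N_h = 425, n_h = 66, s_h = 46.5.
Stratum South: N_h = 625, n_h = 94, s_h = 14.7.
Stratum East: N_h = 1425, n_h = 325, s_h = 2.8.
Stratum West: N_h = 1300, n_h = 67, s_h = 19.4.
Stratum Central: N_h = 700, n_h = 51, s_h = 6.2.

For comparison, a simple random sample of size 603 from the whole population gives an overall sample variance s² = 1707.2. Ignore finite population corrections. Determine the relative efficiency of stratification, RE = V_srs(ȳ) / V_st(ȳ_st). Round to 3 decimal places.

RE ≈ 3.389

V̂(ȳ_st) = Σ W_h² s_h²/n_h, with W_h = N_h/N and N = 4475:
  stratum North: (425/4475)²·46.5²/66 = 0.295497
  stratum South: (625/4475)²·14.7²/94 = 0.0448416
  stratum East: (1425/4475)²·2.8²/325 = 0.00244611
  stratum West: (1300/4475)²·19.4²/67 = 0.474056
  stratum Central: (700/4475)²·6.2²/51 = 0.0184426
V_st = 0.835283
V_srs = s²/n = 1707.2/603 = 2.83118
Relative efficiency = V_srs / V_st = 2.83118/0.835283 = 3.3895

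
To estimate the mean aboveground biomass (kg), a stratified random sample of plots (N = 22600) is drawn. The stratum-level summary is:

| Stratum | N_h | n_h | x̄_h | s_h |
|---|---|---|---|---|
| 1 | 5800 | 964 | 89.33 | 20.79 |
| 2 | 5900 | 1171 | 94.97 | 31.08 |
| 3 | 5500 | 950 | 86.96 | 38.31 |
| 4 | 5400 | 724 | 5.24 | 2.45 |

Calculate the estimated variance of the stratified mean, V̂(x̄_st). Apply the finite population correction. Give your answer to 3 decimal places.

V̂(x̄_st) ≈ 0.146

V̂(x̄_st) = Σ W_h² (1 − n_h/N_h) s_h²/n_h, with W_h = N_h/N and N = 22600:
  stratum 1: (5800/22600)²·(1 − 964/5800)·20.79²/964 = 0.0246223
  stratum 2: (5900/22600)²·(1 − 1171/5900)·31.08²/1171 = 0.0450619
  stratum 3: (5500/22600)²·(1 − 950/5500)·38.31²/950 = 0.0756934
  stratum 4: (5400/22600)²·(1 − 724/5400)·2.45²/724 = 0.000409869
V̂(x̄_st) = 0.145787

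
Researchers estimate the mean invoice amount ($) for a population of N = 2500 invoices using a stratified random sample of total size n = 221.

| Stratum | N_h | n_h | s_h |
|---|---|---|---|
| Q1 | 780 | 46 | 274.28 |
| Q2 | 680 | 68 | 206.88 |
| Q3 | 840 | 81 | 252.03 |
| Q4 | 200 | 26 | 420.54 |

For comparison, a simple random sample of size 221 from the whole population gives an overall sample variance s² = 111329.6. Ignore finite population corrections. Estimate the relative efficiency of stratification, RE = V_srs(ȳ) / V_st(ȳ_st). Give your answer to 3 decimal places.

V̂(ȳ_st) = Σ W_h² s_h²/n_h, with W_h = N_h/N and N = 2500:
  stratum Q1: (780/2500)²·274.28²/46 = 159.199
  stratum Q2: (680/2500)²·206.88²/68 = 46.5657
  stratum Q3: (840/2500)²·252.03²/81 = 88.5315
  stratum Q4: (200/2500)²·420.54²/26 = 43.5333
V_st = 337.829
V_srs = s²/n = 111329.6/221 = 503.754
Relative efficiency = V_srs / V_st = 503.754/337.829 = 1.4911

RE ≈ 1.491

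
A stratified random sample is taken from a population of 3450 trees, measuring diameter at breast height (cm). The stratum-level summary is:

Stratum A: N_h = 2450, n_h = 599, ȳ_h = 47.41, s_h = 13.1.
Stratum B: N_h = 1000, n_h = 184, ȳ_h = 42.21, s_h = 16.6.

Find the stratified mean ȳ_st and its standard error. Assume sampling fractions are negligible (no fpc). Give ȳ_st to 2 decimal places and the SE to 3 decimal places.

ȳ_st = Σ W_h ȳ_h = (2450·47.41 + 1000·42.21)/3450 = 45.90275
V̂(ȳ_st) = Σ W_h² s_h²/n_h, with W_h = N_h/N and N = 3450:
  stratum A: (2450/3450)²·13.1²/599 = 0.144481
  stratum B: (1000/3450)²·16.6²/184 = 0.125823
V̂(ȳ_st) = 0.270304
SE(ȳ_st) = √0.270304 = 0.519907

ȳ_st ≈ 45.90, SE ≈ 0.520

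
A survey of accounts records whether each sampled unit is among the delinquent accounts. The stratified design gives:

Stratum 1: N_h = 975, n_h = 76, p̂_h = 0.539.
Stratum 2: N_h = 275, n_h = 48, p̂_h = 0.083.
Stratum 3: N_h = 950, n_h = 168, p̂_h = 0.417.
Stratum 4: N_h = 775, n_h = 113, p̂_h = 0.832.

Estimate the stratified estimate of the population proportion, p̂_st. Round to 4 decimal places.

N = 2975; stratum weights W_h = N_h/N.
p̂_st = Σ W_h p̂_h = (975·0.539 + 275·0.083 + 950·0.417 + 775·0.832)/2975 = 0.53422

p̂_st ≈ 0.5342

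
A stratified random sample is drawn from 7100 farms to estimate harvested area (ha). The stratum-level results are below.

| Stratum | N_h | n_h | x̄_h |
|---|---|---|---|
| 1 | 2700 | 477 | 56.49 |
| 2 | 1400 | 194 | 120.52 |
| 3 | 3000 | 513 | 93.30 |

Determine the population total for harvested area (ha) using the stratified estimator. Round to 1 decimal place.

τ̂_st ≈ 601151.0

τ̂_st = Σ N_h x̄_h = 2700·56.49 + 1400·120.52 + 3000·93.30 = 601151.0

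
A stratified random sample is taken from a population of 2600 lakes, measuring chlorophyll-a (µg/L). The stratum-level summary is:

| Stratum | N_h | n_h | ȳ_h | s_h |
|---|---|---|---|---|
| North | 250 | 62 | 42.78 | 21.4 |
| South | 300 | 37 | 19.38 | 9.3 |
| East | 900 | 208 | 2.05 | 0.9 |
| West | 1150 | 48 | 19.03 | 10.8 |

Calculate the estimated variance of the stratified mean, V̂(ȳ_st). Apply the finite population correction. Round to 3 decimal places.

V̂(ȳ_st) = Σ W_h² (1 − n_h/N_h) s_h²/n_h, with W_h = N_h/N and N = 2600:
  stratum North: (250/2600)²·(1 − 62/250)·21.4²/62 = 0.0513555
  stratum South: (300/2600)²·(1 − 37/300)·9.3²/37 = 0.0272831
  stratum East: (900/2600)²·(1 − 208/900)·0.9²/208 = 0.000358776
  stratum West: (1150/2600)²·(1 − 48/1150)·10.8²/48 = 0.455553
V̂(ȳ_st) = 0.534551

V̂(ȳ_st) ≈ 0.535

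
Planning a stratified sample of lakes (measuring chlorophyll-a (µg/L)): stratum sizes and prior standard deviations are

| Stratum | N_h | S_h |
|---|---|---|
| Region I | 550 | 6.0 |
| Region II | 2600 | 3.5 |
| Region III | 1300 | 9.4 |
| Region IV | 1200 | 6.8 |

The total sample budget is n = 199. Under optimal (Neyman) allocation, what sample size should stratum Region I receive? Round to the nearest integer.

20

Neyman allocation: n_h = n · N_h S_h / Σ N_i S_i, with n = 199.
  stratum Region I: N_h·S_h = 550·6.0 = 3300.00
  stratum Region II: N_h·S_h = 2600·3.5 = 9100.00
  stratum Region III: N_h·S_h = 1300·9.4 = 12220.00
  stratum Region IV: N_h·S_h = 1200·6.8 = 8160.00
Σ N_h S_h = 32780.00
n for stratum Region I = 199·3300.00/32780.00 = 20.034 → 20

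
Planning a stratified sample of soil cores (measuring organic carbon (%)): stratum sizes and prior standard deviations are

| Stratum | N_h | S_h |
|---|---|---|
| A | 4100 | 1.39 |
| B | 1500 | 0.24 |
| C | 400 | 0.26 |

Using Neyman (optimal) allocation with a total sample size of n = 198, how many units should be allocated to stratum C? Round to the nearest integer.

3

Neyman allocation: n_h = n · N_h S_h / Σ N_i S_i, with n = 198.
  stratum A: N_h·S_h = 4100·1.39 = 5699.00
  stratum B: N_h·S_h = 1500·0.24 = 360.00
  stratum C: N_h·S_h = 400·0.26 = 104.00
Σ N_h S_h = 6163.00
n for stratum C = 198·104.00/6163.00 = 3.341 → 3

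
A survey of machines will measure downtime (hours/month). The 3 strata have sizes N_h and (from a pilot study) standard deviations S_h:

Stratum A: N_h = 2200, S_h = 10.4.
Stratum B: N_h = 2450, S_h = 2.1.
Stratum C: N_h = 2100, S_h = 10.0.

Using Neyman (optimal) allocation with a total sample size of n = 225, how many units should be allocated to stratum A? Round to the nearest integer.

Neyman allocation: n_h = n · N_h S_h / Σ N_i S_i, with n = 225.
  stratum A: N_h·S_h = 2200·10.4 = 22880.00
  stratum B: N_h·S_h = 2450·2.1 = 5145.00
  stratum C: N_h·S_h = 2100·10.0 = 21000.00
Σ N_h S_h = 49025.00
n for stratum A = 225·22880.00/49025.00 = 105.008 → 105

105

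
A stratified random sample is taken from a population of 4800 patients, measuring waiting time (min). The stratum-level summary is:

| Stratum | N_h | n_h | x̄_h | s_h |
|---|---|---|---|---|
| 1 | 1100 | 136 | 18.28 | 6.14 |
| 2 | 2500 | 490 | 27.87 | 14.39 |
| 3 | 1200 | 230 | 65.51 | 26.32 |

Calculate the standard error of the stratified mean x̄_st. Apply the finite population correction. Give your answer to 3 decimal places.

SE(x̄_st) ≈ 0.507

V̂(x̄_st) = Σ W_h² (1 − n_h/N_h) s_h²/n_h, with W_h = N_h/N and N = 4800:
  stratum 1: (1100/4800)²·(1 − 136/1100)·6.14²/136 = 0.0127581
  stratum 2: (2500/4800)²·(1 − 490/2500)·14.39²/490 = 0.0921678
  stratum 3: (1200/4800)²·(1 − 230/1200)·26.32²/230 = 0.152165
V̂(x̄_st) = 0.257091
SE(x̄_st) = √0.257091 = 0.507041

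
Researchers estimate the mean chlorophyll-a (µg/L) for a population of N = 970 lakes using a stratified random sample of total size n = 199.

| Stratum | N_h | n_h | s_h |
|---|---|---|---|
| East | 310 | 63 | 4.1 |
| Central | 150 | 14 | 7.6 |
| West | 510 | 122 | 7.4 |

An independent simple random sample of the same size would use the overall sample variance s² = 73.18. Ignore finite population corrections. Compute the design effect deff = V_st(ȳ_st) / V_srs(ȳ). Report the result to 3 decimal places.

deff ≈ 0.680

V̂(ȳ_st) = Σ W_h² s_h²/n_h, with W_h = N_h/N and N = 970:
  stratum East: (310/970)²·4.1²/63 = 0.0272525
  stratum Central: (150/970)²·7.6²/14 = 0.0986593
  stratum West: (510/970)²·7.4²/122 = 0.12408
V_st = 0.249992
V_srs = s²/n = 73.18/199 = 0.367739
deff = V_st / V_srs = 0.249992/0.367739 = 0.6798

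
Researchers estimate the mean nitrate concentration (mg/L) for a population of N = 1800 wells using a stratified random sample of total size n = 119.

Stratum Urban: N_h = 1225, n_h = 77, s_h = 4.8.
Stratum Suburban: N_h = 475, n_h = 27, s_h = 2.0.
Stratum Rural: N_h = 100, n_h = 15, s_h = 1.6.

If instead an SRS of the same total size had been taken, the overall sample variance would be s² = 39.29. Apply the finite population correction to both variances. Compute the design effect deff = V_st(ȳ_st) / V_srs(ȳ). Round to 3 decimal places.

deff ≈ 0.454

V̂(ȳ_st) = Σ W_h² (1 − n_h/N_h) s_h²/n_h, with W_h = N_h/N and N = 1800:
  stratum Urban: (1225/1800)²·(1 − 77/1225)·4.8²/77 = 0.129875
  stratum Suburban: (475/1800)²·(1 − 27/475)·2.0²/27 = 0.00973022
  stratum Rural: (100/1800)²·(1 − 15/100)·1.6²/15 = 0.000447737
V_st = 0.140053
V_srs = (1 − 119/1800)·39.29/119 = 0.30834
deff = V_st / V_srs = 0.140053/0.30834 = 0.4542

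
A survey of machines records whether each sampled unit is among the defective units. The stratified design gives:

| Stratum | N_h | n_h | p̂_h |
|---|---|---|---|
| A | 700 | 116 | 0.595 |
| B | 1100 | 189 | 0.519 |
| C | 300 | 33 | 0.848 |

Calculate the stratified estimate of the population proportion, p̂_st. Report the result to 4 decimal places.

p̂_st ≈ 0.5913

N = 2100; stratum weights W_h = N_h/N.
p̂_st = Σ W_h p̂_h = (700·0.595 + 1100·0.519 + 300·0.848)/2100 = 0.59133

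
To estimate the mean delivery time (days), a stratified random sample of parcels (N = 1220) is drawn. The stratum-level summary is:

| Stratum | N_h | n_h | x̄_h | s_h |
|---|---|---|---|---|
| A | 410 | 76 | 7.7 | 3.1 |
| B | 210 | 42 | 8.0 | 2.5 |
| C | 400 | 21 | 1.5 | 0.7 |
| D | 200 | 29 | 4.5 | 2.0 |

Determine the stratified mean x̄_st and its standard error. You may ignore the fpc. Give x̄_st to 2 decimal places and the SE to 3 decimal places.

x̄_st = Σ W_h x̄_h = (410·7.7 + 210·8.0 + 400·1.5 + 200·4.5)/1220 = 5.19426
V̂(x̄_st) = Σ W_h² s_h²/n_h, with W_h = N_h/N and N = 1220:
  stratum A: (410/1220)²·3.1²/76 = 0.014281
  stratum B: (210/1220)²·2.5²/42 = 0.0044091
  stratum C: (400/1220)²·0.7²/21 = 0.00250829
  stratum D: (200/1220)²·2.0²/29 = 0.00370683
V̂(x̄_st) = 0.0249052
SE(x̄_st) = √0.0249052 = 0.157814

x̄_st ≈ 5.19, SE ≈ 0.158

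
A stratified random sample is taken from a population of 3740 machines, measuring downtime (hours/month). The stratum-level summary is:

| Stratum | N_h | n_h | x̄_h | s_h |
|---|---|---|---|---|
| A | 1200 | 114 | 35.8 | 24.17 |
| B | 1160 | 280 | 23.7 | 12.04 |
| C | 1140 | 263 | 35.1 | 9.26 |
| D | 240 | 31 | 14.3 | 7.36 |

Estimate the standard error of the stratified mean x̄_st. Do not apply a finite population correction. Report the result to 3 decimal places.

SE(x̄_st) ≈ 0.784

V̂(x̄_st) = Σ W_h² s_h²/n_h, with W_h = N_h/N and N = 3740:
  stratum A: (1200/3740)²·24.17²/114 = 0.527555
  stratum B: (1160/3740)²·12.04²/280 = 0.0498044
  stratum C: (1140/3740)²·9.26²/263 = 0.0302923
  stratum D: (240/3740)²·7.36²/31 = 0.0071957
V̂(x̄_st) = 0.614847
SE(x̄_st) = √0.614847 = 0.784122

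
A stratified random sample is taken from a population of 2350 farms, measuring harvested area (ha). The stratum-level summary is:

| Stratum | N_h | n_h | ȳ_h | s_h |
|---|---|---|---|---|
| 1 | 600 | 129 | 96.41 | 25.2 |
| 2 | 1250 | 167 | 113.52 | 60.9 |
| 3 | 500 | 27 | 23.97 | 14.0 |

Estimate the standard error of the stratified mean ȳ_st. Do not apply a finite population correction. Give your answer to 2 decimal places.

SE(ȳ_st) ≈ 2.63

V̂(ȳ_st) = Σ W_h² s_h²/n_h, with W_h = N_h/N and N = 2350:
  stratum 1: (600/2350)²·25.2²/129 = 0.320906
  stratum 2: (1250/2350)²·60.9²/167 = 6.28351
  stratum 3: (500/2350)²·14.0²/27 = 0.328622
V̂(ȳ_st) = 6.93304
SE(ȳ_st) = √6.93304 = 2.63307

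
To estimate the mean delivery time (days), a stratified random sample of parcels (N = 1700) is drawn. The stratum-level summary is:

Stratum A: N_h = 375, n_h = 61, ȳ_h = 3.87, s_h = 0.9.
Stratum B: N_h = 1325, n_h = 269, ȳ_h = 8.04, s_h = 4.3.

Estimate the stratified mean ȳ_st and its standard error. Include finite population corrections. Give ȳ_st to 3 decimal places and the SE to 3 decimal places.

ȳ_st = Σ W_h ȳ_h = (375·3.87 + 1325·8.04)/1700 = 7.12015
V̂(ȳ_st) = Σ W_h² (1 − n_h/N_h) s_h²/n_h, with W_h = N_h/N and N = 1700:
  stratum A: (375/1700)²·(1 − 61/375)·0.9²/61 = 0.000541026
  stratum B: (1325/1700)²·(1 − 269/1325)·4.3²/269 = 0.0332787
V̂(ȳ_st) = 0.0338197
SE(ȳ_st) = √0.0338197 = 0.183901

ȳ_st ≈ 7.120, SE ≈ 0.184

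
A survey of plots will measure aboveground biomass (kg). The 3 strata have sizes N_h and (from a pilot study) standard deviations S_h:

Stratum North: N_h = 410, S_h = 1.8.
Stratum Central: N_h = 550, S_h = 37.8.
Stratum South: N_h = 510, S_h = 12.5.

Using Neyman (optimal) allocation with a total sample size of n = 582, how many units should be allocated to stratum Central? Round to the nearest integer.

434

Neyman allocation: n_h = n · N_h S_h / Σ N_i S_i, with n = 582.
  stratum North: N_h·S_h = 410·1.8 = 738.00
  stratum Central: N_h·S_h = 550·37.8 = 20790.00
  stratum South: N_h·S_h = 510·12.5 = 6375.00
Σ N_h S_h = 27903.00
n for stratum Central = 582·20790.00/27903.00 = 433.637 → 434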